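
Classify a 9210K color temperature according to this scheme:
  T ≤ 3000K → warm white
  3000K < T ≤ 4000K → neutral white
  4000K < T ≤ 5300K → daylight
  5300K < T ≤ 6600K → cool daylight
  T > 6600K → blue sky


Temperature: 9210K
9210K > 6600K → blue sky
Classification: blue sky


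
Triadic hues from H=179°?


Triadic: equally spaced at 120° intervals
H1 = 179°
H2 = (179 + 120) mod 360 = 299°
H3 = (179 + 240) mod 360 = 59°
Triadic = 179°, 299°, 59°


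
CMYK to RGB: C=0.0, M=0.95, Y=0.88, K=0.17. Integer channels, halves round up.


R = 255 × (1-C) × (1-K) = 255 × 1.00 × 0.83 = 211.65 → 212
G = 255 × (1-M) × (1-K) = 255 × 0.05 × 0.83 = 10.5825 → 11
B = 255 × (1-Y) × (1-K) = 255 × 0.12 × 0.83 = 25.398 → 25
= RGB(212, 11, 25)


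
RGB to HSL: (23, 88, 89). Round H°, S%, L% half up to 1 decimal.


Normalize: R'=23/255≈0.0902, G'=88/255≈0.3451, B'=89/255≈0.3490
Max=89/255, Min=23/255, Δ=Max-Min=66/255
L = (Max+Min)/2 = (89+23)/510 = 112/510 = 0.21960… → L = 22.0%
L ≤ 0.5 → S = Δ/(Max+Min) = 66/(89+23) = 66/112 = 0.58928… → S = 58.9%
(the 1/255 factors cancel in S and H, so raw channel differences can be used)
Max is B' → H = 60 × ((R-G)/Δ + 4) = 60 × ((23-88)/66 + 4)
  -65/66 + 4 = -0.9848… + 4 = 3.0151…
  H = 60 × 3.0151… = 180.909…° → H = 180.9°
= HSL(180.9°, 58.9%, 22.0%)


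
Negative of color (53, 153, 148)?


Invert: (255-R, 255-G, 255-B)
R: 255-53 = 202
G: 255-153 = 102
B: 255-148 = 107
= RGB(202, 102, 107)


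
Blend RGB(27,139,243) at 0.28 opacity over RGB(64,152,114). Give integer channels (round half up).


C = α×F + (1-α)×B, with 1-α = 0.72
R: 0.28×27 + 0.72×64 = 7.56 + 46.08 = 53.64 → 54
G: 0.28×139 + 0.72×152 = 38.92 + 109.44 = 148.36 → 148
B: 0.28×243 + 0.72×114 = 68.04 + 82.08 = 150.12 → 150
= RGB(54, 148, 150)


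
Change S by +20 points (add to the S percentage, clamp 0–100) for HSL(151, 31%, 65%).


Original S = 31%
Adjustment = +20 percentage points
New S = 31 + (20) = 51
Clamp to [0, 100] → 51
= HSL(151°, 51%, 65%)


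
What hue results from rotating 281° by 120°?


New hue = (H + rotation) mod 360
New hue = (281 + 120) mod 360
= 401 mod 360
= 41°


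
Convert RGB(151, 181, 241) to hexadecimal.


R = 151 → 97 (hex)
G = 181 → B5 (hex)
B = 241 → F1 (hex)
Hex = #97B5F1


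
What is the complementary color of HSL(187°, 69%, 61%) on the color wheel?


Complement = opposite side of color wheel = hue + 180°
H' = (187 + 180) mod 360 = 7°
S and L unchanged.
= HSL(7°, 69%, 61%)


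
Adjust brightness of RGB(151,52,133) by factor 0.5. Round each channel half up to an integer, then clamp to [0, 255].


Multiply each channel by 0.5, round half up, clamp to [0, 255]
R: 151×0.5 = 75.5 → round → 76
G: 52×0.5 = 26
B: 133×0.5 = 66.5 → round → 67
= RGB(76, 26, 67)


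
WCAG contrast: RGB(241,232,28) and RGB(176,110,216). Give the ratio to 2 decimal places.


Linearize each sRGB channel c=v/255: c/12.92 if c ≤ 0.04045 else ((c+0.055)/1.055)^2.4
L = 0.2126×R_lin + 0.7152×G_lin + 0.0722×B_lin
Color 1 (241,232,28):
  R=241: 241/255≈0.9451 > 0.04045 → ((0.9451+0.055)/1.055)^2.4 ≈ 0.87962
  G=232: 232/255≈0.9098 > 0.04045 → ((0.9098+0.055)/1.055)^2.4 ≈ 0.80695
  B=28: 28/255≈0.1098 > 0.04045 → ((0.1098+0.055)/1.055)^2.4 ≈ 0.01161
  L1 = 0.2126×0.87962 + 0.7152×0.80695 + 0.0722×0.01161 ≈ 0.76498
Color 2 (176,110,216):
  R=176: 176/255≈0.6902 > 0.04045 → ((0.6902+0.055)/1.055)^2.4 ≈ 0.43415
  G=110: 110/255≈0.4314 > 0.04045 → ((0.4314+0.055)/1.055)^2.4 ≈ 0.15593
  B=216: 216/255≈0.8471 > 0.04045 → ((0.8471+0.055)/1.055)^2.4 ≈ 0.68669
  L2 = 0.2126×0.43415 + 0.7152×0.15593 + 0.0722×0.68669 ≈ 0.25340
Lighter = 0.76498, Darker = 0.25340
Ratio = (L_lighter + 0.05) / (L_darker + 0.05)
Ratio = (0.76498 + 0.05) / (0.25340 + 0.05) = 0.81498 / 0.30340 ≈ 2.6862
Ratio ≈ 2.69:1


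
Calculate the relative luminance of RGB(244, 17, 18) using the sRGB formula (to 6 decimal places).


Linearize each channel (sRGB transfer function): c = v/255; c_lin = c/12.92 if c ≤ 0.04045, else ((c+0.055)/1.055)^2.4
  R: 244/255 ≈ 0.956863 > 0.04045 → ((0.956863+0.055)/1.055)^2.4 ≈ 0.904661
  G: 17/255 ≈ 0.066667 > 0.04045 → ((0.066667+0.055)/1.055)^2.4 ≈ 0.005605
  B: 18/255 ≈ 0.070588 > 0.04045 → ((0.070588+0.055)/1.055)^2.4 ≈ 0.006049
R_lin = 0.904661, G_lin = 0.005605, B_lin = 0.006049
L = 0.2126×R + 0.7152×G + 0.0722×B
L = 0.2126×0.904661 + 0.7152×0.005605 + 0.0722×0.006049
L ≈ 0.196777


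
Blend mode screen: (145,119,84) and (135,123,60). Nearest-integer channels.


Screen: C = 255 - (255-A)×(255-B)/255, rounded to nearest integer
R: 255 - (255-145)×(255-135)/255 = 255 - 13200/255 ≈ 255 - 51.765 = 203.235 → 203
G: 255 - (255-119)×(255-123)/255 = 255 - 17952/255 ≈ 255 - 70.400 = 184.600 → 185
B: 255 - (255-84)×(255-60)/255 = 255 - 33345/255 ≈ 255 - 130.765 = 124.235 → 124
= RGB(203, 185, 124)


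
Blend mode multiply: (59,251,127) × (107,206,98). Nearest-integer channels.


Multiply: C = A×B/255, rounded to nearest integer
R: 59×107/255 = 6313/255 ≈ 24.757 → 25
G: 251×206/255 = 51706/255 ≈ 202.769 → 203
B: 127×98/255 = 12446/255 ≈ 48.808 → 49
= RGB(25, 203, 49)


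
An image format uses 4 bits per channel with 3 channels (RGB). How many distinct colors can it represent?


Total bits = 4 bits/channel × 3 channels = 12 bits
Distinct colors = 2^12
= 4,096 colors


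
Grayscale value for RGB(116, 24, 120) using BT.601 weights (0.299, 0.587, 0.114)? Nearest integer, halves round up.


Gray = 0.299×R + 0.587×G + 0.114×B
Gray = 0.299×116 + 0.587×24 + 0.114×120
Gray = 34.684 + 14.088 + 13.680
Gray = 62.452 → round half up → 62
Gray = 62


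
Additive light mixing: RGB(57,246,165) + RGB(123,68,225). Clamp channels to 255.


Additive: each channel = min(255, C₁+C₂)
R: 57+123 = 180 → 180
G: 246+68 = 314 → 255
B: 165+225 = 390 → 255
= RGB(180, 255, 255)


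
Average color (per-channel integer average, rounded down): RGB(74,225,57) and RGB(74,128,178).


Midpoint: each channel = ⌊(C₁+C₂)/2⌋
R: ⌊(74+74)/2⌋ = 74
G: ⌊(225+128)/2⌋ = 176
B: ⌊(57+178)/2⌋ = 117
= RGB(74, 176, 117)


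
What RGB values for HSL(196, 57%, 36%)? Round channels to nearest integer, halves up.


H=196°, S=0.57, L=0.36
C = (1-|2L-1|)×S = (1-|-0.28|)×0.57 = 0.4104
H' = H/60 = 196/60 ≈ 3.2667; X = C×(1-|H' mod 2 - 1|) = 0.30096
m = L - C/2 = 0.36 - 0.2052 = 0.1548
Sector ⌊H'⌋ = 3 → (R',G',B') = (0.0, 0.30096, 0.4104)
RGB = ((R'+m)×255, (G'+m)×255, (B'+m)×255) = (39.474, 116.2188, 144.126)
Round half up → RGB(39, 116, 144)


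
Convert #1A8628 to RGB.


1A → 26 (R)
86 → 134 (G)
28 → 40 (B)
= RGB(26, 134, 40)


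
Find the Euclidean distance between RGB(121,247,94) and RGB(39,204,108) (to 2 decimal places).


d = √[(R₁-R₂)² + (G₁-G₂)² + (B₁-B₂)²]
d = √[(121-39)² + (247-204)² + (94-108)²]
d = √[6724 + 1849 + 196]
d = √8769
d ≈ 93.64


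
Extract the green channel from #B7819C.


Color: #B7819C
R = B7 = 183
G = 81 = 129
B = 9C = 156
Green = 129


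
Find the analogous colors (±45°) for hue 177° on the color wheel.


Base hue: 177°
Left analog: (177 - 45) mod 360 = 132°
Right analog: (177 + 45) mod 360 = 222°
Analogous hues = 132° and 222°


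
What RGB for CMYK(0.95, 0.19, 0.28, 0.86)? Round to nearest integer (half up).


R = 255 × (1-C) × (1-K) = 255 × 0.05 × 0.14 = 1.785 → 2
G = 255 × (1-M) × (1-K) = 255 × 0.81 × 0.14 = 28.917 → 29
B = 255 × (1-Y) × (1-K) = 255 × 0.72 × 0.14 = 25.704 → 26
= RGB(2, 29, 26)


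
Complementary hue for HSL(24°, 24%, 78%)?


Complement = opposite side of color wheel = hue + 180°
H' = (24 + 180) mod 360 = 204°
S and L unchanged.
= HSL(204°, 24%, 78%)


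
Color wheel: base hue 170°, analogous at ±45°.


Base hue: 170°
Left analog: (170 - 45) mod 360 = 125°
Right analog: (170 + 45) mod 360 = 215°
Analogous hues = 125° and 215°


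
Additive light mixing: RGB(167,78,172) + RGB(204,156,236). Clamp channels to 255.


Additive: each channel = min(255, C₁+C₂)
R: 167+204 = 371 → 255
G: 78+156 = 234 → 234
B: 172+236 = 408 → 255
= RGB(255, 234, 255)


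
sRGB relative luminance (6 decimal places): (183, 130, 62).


Linearize each channel (sRGB transfer function): c = v/255; c_lin = c/12.92 if c ≤ 0.04045, else ((c+0.055)/1.055)^2.4
  R: 183/255 ≈ 0.717647 > 0.04045 → ((0.717647+0.055)/1.055)^2.4 ≈ 0.473531
  G: 130/255 ≈ 0.509804 > 0.04045 → ((0.509804+0.055)/1.055)^2.4 ≈ 0.223228
  B: 62/255 ≈ 0.243137 > 0.04045 → ((0.243137+0.055)/1.055)^2.4 ≈ 0.048172
R_lin = 0.473531, G_lin = 0.223228, B_lin = 0.048172
L = 0.2126×R + 0.7152×G + 0.0722×B
L = 0.2126×0.473531 + 0.7152×0.223228 + 0.0722×0.048172
L ≈ 0.263803


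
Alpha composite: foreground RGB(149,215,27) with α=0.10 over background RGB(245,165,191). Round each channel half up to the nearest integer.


C = α×F + (1-α)×B, with 1-α = 0.90
R: 0.10×149 + 0.90×245 = 14.90 + 220.50 = 235.40 → 235
G: 0.10×215 + 0.90×165 = 21.50 + 148.50 = 170.00 → 170
B: 0.10×27 + 0.90×191 = 2.70 + 171.90 = 174.60 → 175
= RGB(235, 170, 175)


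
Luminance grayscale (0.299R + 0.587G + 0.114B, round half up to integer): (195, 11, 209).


Gray = 0.299×R + 0.587×G + 0.114×B
Gray = 0.299×195 + 0.587×11 + 0.114×209
Gray = 58.305 + 6.457 + 23.826
Gray = 88.588 → round half up → 89
Gray = 89


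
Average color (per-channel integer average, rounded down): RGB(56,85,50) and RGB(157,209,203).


Midpoint: each channel = ⌊(C₁+C₂)/2⌋
R: ⌊(56+157)/2⌋ = 106
G: ⌊(85+209)/2⌋ = 147
B: ⌊(50+203)/2⌋ = 126
= RGB(106, 147, 126)


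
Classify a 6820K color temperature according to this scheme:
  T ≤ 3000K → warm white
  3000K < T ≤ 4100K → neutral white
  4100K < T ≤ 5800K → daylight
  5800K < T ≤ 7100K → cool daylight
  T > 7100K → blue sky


Temperature: 6820K
5800K < 6820K ≤ 7100K → cool daylight
Classification: cool daylight


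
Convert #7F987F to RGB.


7F → 127 (R)
98 → 152 (G)
7F → 127 (B)
= RGB(127, 152, 127)


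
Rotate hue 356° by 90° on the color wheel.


New hue = (H + rotation) mod 360
New hue = (356 + 90) mod 360
= 446 mod 360
= 86°


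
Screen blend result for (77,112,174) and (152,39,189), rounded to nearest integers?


Screen: C = 255 - (255-A)×(255-B)/255, rounded to nearest integer
R: 255 - (255-77)×(255-152)/255 = 255 - 18334/255 ≈ 255 - 71.898 = 183.102 → 183
G: 255 - (255-112)×(255-39)/255 = 255 - 30888/255 ≈ 255 - 121.129 = 133.871 → 134
B: 255 - (255-174)×(255-189)/255 = 255 - 5346/255 ≈ 255 - 20.965 = 234.035 → 234
= RGB(183, 134, 234)


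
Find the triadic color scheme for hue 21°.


Triadic: equally spaced at 120° intervals
H1 = 21°
H2 = (21 + 120) mod 360 = 141°
H3 = (21 + 240) mod 360 = 261°
Triadic = 21°, 141°, 261°


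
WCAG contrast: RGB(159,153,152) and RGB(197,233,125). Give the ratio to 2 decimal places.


Linearize each sRGB channel c=v/255: c/12.92 if c ≤ 0.04045 else ((c+0.055)/1.055)^2.4
L = 0.2126×R_lin + 0.7152×G_lin + 0.0722×B_lin
Color 1 (159,153,152):
  R=159: 159/255≈0.6235 > 0.04045 → ((0.6235+0.055)/1.055)^2.4 ≈ 0.34670
  G=153: 153/255≈0.6000 > 0.04045 → ((0.6000+0.055)/1.055)^2.4 ≈ 0.31855
  B=152: 152/255≈0.5961 > 0.04045 → ((0.5961+0.055)/1.055)^2.4 ≈ 0.31399
  L1 = 0.2126×0.34670 + 0.7152×0.31855 + 0.0722×0.31399 ≈ 0.32420
Color 2 (197,233,125):
  R=197: 197/255≈0.7725 > 0.04045 → ((0.7725+0.055)/1.055)^2.4 ≈ 0.55834
  G=233: 233/255≈0.9137 > 0.04045 → ((0.9137+0.055)/1.055)^2.4 ≈ 0.81485
  B=125: 125/255≈0.4902 > 0.04045 → ((0.4902+0.055)/1.055)^2.4 ≈ 0.20508
  L2 = 0.2126×0.55834 + 0.7152×0.81485 + 0.0722×0.20508 ≈ 0.71629
Lighter = 0.71629, Darker = 0.32420
Ratio = (L_lighter + 0.05) / (L_darker + 0.05)
Ratio = (0.71629 + 0.05) / (0.32420 + 0.05) = 0.76629 / 0.37420 ≈ 2.0478
Ratio ≈ 2.05:1


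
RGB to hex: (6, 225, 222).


R = 6 → 06 (hex)
G = 225 → E1 (hex)
B = 222 → DE (hex)
Hex = #06E1DE


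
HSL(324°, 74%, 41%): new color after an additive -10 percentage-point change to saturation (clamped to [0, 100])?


Original S = 74%
Adjustment = -10 percentage points
New S = 74 + (-10) = 64
Clamp to [0, 100] → 64
= HSL(324°, 64%, 41%)


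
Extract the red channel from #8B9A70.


Color: #8B9A70
R = 8B = 139
G = 9A = 154
B = 70 = 112
Red = 139


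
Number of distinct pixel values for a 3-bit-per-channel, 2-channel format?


Total bits = 3 bits/channel × 2 channels = 6 bits
Distinct pixel values = 2^6
= 64 pixel values


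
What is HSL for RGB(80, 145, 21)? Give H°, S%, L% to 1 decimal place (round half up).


Normalize: R'=80/255≈0.3137, G'=145/255≈0.5686, B'=21/255≈0.0824
Max=145/255, Min=21/255, Δ=Max-Min=124/255
L = (Max+Min)/2 = (145+21)/510 = 166/510 = 0.32549… → L = 32.5%
L ≤ 0.5 → S = Δ/(Max+Min) = 124/(145+21) = 124/166 = 0.74698… → S = 74.7%
(the 1/255 factors cancel in S and H, so raw channel differences can be used)
Max is G' → H = 60 × ((B-R)/Δ + 2) = 60 × ((21-80)/124 + 2)
  -59/124 + 2 = -0.4758… + 2 = 1.5241…
  H = 60 × 1.5241… = 91.451…° → H = 91.5°
= HSL(91.5°, 74.7%, 32.5%)


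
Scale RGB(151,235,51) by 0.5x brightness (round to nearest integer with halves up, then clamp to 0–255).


Multiply each channel by 0.5, round half up, clamp to [0, 255]
R: 151×0.5 = 75.5 → round → 76
G: 235×0.5 = 117.5 → round → 118
B: 51×0.5 = 25.5 → round → 26
= RGB(76, 118, 26)


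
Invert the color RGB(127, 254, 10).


Invert: (255-R, 255-G, 255-B)
R: 255-127 = 128
G: 255-254 = 1
B: 255-10 = 245
= RGB(128, 1, 245)


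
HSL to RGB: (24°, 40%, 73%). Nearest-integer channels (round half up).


H=24°, S=0.40, L=0.73
C = (1-|2L-1|)×S = (1-|0.46|)×0.40 = 0.216
H' = H/60 = 24/60 ≈ 0.4000; X = C×(1-|H' mod 2 - 1|) = 0.0864
m = L - C/2 = 0.73 - 0.108 = 0.622
Sector ⌊H'⌋ = 0 → (R',G',B') = (0.216, 0.0864, 0.0)
RGB = ((R'+m)×255, (G'+m)×255, (B'+m)×255) = (213.69, 180.642, 158.61)
Round half up → RGB(214, 181, 159)


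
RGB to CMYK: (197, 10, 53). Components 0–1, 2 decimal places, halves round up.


R'=197/255≈0.7725, G'=10/255≈0.0392, B'=53/255≈0.2078
K = 1 - max(R',G',B') = 1 - 197/255 = 58/255 = 0.22745… → 0.23
(1-R'-K)/(1-K) simplifies to (max-R)/max with max = 197:
C = (197-197)/197 = 0/197 = 0 → 0.00
M = (197-10)/197 = 187/197 = 0.94923… → 0.95
Y = (197-53)/197 = 144/197 = 0.73096… → 0.73
= CMYK(0.00, 0.95, 0.73, 0.23)


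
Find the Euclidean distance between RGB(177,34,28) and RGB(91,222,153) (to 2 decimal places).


d = √[(R₁-R₂)² + (G₁-G₂)² + (B₁-B₂)²]
d = √[(177-91)² + (34-222)² + (28-153)²]
d = √[7396 + 35344 + 15625]
d = √58365
d ≈ 241.59


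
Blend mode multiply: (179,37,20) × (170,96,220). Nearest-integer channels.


Multiply: C = A×B/255, rounded to nearest integer
R: 179×170/255 = 30430/255 ≈ 119.333 → 119
G: 37×96/255 = 3552/255 ≈ 13.929 → 14
B: 20×220/255 = 4400/255 ≈ 17.255 → 17
= RGB(119, 14, 17)


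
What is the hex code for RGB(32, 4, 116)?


R = 32 → 20 (hex)
G = 4 → 04 (hex)
B = 116 → 74 (hex)
Hex = #200474


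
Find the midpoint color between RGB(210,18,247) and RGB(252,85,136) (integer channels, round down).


Midpoint: each channel = ⌊(C₁+C₂)/2⌋
R: ⌊(210+252)/2⌋ = 231
G: ⌊(18+85)/2⌋ = 51
B: ⌊(247+136)/2⌋ = 191
= RGB(231, 51, 191)


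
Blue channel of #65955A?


Color: #65955A
R = 65 = 101
G = 95 = 149
B = 5A = 90
Blue = 90


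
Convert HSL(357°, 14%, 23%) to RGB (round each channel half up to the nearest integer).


H=357°, S=0.14, L=0.23
C = (1-|2L-1|)×S = (1-|-0.54|)×0.14 = 0.0644
H' = H/60 = 357/60 ≈ 5.9500; X = C×(1-|H' mod 2 - 1|) = 0.00322
m = L - C/2 = 0.23 - 0.0322 = 0.1978
Sector ⌊H'⌋ = 5 → (R',G',B') = (0.0644, 0.0, 0.00322)
RGB = ((R'+m)×255, (G'+m)×255, (B'+m)×255) = (66.861, 50.439, 51.2601)
Round half up → RGB(67, 50, 51)


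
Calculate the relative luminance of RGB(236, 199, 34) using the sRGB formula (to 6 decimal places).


Linearize each channel (sRGB transfer function): c = v/255; c_lin = c/12.92 if c ≤ 0.04045, else ((c+0.055)/1.055)^2.4
  R: 236/255 ≈ 0.925490 > 0.04045 → ((0.925490+0.055)/1.055)^2.4 ≈ 0.838799
  G: 199/255 ≈ 0.780392 > 0.04045 → ((0.780392+0.055)/1.055)^2.4 ≈ 0.571125
  B: 34/255 ≈ 0.133333 > 0.04045 → ((0.133333+0.055)/1.055)^2.4 ≈ 0.015996
R_lin = 0.838799, G_lin = 0.571125, B_lin = 0.015996
L = 0.2126×R + 0.7152×G + 0.0722×B
L = 0.2126×0.838799 + 0.7152×0.571125 + 0.0722×0.015996
L ≈ 0.587952


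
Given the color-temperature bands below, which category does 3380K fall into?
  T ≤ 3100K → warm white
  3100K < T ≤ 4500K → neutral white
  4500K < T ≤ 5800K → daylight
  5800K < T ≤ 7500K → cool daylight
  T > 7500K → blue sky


Temperature: 3380K
3100K < 3380K ≤ 4500K → neutral white
Classification: neutral white


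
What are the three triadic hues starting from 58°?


Triadic: equally spaced at 120° intervals
H1 = 58°
H2 = (58 + 120) mod 360 = 178°
H3 = (58 + 240) mod 360 = 298°
Triadic = 58°, 178°, 298°


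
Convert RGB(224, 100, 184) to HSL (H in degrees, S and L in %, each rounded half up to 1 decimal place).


Normalize: R'=224/255≈0.8784, G'=100/255≈0.3922, B'=184/255≈0.7216
Max=224/255, Min=100/255, Δ=Max-Min=124/255
L = (Max+Min)/2 = (224+100)/510 = 324/510 = 0.63529… → L = 63.5%
L > 0.5 → S = Δ/(2-Max-Min) = 124/(510-224-100) = 124/186 = 0.66666… → S = 66.7%
(the 1/255 factors cancel in S and H, so raw channel differences can be used)
Max is R' → H = 60 × (((G-B)/Δ) mod 6) = 60 × (((100-184)/124) mod 6)
  (-84)/124 = -0.6774…; negative, so add 6 → 5.3225…
  H = 60 × 5.3225… = 319.354…° → H = 319.4°
= HSL(319.4°, 66.7%, 63.5%)


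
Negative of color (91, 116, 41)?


Invert: (255-R, 255-G, 255-B)
R: 255-91 = 164
G: 255-116 = 139
B: 255-41 = 214
= RGB(164, 139, 214)


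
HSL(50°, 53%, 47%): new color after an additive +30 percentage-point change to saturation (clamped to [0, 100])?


Original S = 53%
Adjustment = +30 percentage points
New S = 53 + (30) = 83
Clamp to [0, 100] → 83
= HSL(50°, 83%, 47%)


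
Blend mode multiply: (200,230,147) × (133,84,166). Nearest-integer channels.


Multiply: C = A×B/255, rounded to nearest integer
R: 200×133/255 = 26600/255 ≈ 104.314 → 104
G: 230×84/255 = 19320/255 ≈ 75.765 → 76
B: 147×166/255 = 24402/255 ≈ 95.694 → 96
= RGB(104, 76, 96)


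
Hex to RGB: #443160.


44 → 68 (R)
31 → 49 (G)
60 → 96 (B)
= RGB(68, 49, 96)


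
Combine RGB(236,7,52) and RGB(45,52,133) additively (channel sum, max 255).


Additive: each channel = min(255, C₁+C₂)
R: 236+45 = 281 → 255
G: 7+52 = 59 → 59
B: 52+133 = 185 → 185
= RGB(255, 59, 185)


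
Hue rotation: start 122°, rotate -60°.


New hue = (H + rotation) mod 360
New hue = (122 -60) mod 360
= 62 mod 360
= 62°


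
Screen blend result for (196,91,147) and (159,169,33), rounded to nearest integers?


Screen: C = 255 - (255-A)×(255-B)/255, rounded to nearest integer
R: 255 - (255-196)×(255-159)/255 = 255 - 5664/255 ≈ 255 - 22.212 = 232.788 → 233
G: 255 - (255-91)×(255-169)/255 = 255 - 14104/255 ≈ 255 - 55.310 = 199.690 → 200
B: 255 - (255-147)×(255-33)/255 = 255 - 23976/255 ≈ 255 - 94.024 = 160.976 → 161
= RGB(233, 200, 161)


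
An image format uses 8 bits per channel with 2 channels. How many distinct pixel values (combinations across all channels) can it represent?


Total bits = 8 bits/channel × 2 channels = 16 bits
Distinct pixel values = 2^16
= 65,536 pixel values


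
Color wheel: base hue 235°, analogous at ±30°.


Base hue: 235°
Left analog: (235 - 30) mod 360 = 205°
Right analog: (235 + 30) mod 360 = 265°
Analogous hues = 205° and 265°


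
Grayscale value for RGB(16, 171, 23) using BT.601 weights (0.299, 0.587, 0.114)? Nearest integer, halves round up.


Gray = 0.299×R + 0.587×G + 0.114×B
Gray = 0.299×16 + 0.587×171 + 0.114×23
Gray = 4.784 + 100.377 + 2.622
Gray = 107.783 → round half up → 108
Gray = 108


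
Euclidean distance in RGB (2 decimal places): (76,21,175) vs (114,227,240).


d = √[(R₁-R₂)² + (G₁-G₂)² + (B₁-B₂)²]
d = √[(76-114)² + (21-227)² + (175-240)²]
d = √[1444 + 42436 + 4225]
d = √48105
d ≈ 219.33


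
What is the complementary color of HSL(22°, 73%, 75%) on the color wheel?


Complement = opposite side of color wheel = hue + 180°
H' = (22 + 180) mod 360 = 202°
S and L unchanged.
= HSL(202°, 73%, 75%)


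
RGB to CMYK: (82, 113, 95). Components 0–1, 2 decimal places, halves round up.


R'=82/255≈0.3216, G'=113/255≈0.4431, B'=95/255≈0.3725
K = 1 - max(R',G',B') = 1 - 113/255 = 142/255 = 0.55686… → 0.56
(1-R'-K)/(1-K) simplifies to (max-R)/max with max = 113:
C = (113-82)/113 = 31/113 = 0.27433… → 0.27
M = (113-113)/113 = 0/113 = 0 → 0.00
Y = (113-95)/113 = 18/113 = 0.15929… → 0.16
= CMYK(0.27, 0.00, 0.16, 0.56)


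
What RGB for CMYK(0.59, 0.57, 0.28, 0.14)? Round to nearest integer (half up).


R = 255 × (1-C) × (1-K) = 255 × 0.41 × 0.86 = 89.913 → 90
G = 255 × (1-M) × (1-K) = 255 × 0.43 × 0.86 = 94.299 → 94
B = 255 × (1-Y) × (1-K) = 255 × 0.72 × 0.86 = 157.896 → 158
= RGB(90, 94, 158)


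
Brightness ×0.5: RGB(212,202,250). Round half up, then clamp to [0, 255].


Multiply each channel by 0.5, round half up, clamp to [0, 255]
R: 212×0.5 = 106
G: 202×0.5 = 101
B: 250×0.5 = 125
= RGB(106, 101, 125)


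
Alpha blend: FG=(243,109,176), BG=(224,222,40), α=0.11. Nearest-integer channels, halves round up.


C = α×F + (1-α)×B, with 1-α = 0.89
R: 0.11×243 + 0.89×224 = 26.73 + 199.36 = 226.09 → 226
G: 0.11×109 + 0.89×222 = 11.99 + 197.58 = 209.57 → 210
B: 0.11×176 + 0.89×40 = 19.36 + 35.60 = 54.96 → 55
= RGB(226, 210, 55)


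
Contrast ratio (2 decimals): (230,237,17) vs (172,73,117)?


Linearize each sRGB channel c=v/255: c/12.92 if c ≤ 0.04045 else ((c+0.055)/1.055)^2.4
L = 0.2126×R_lin + 0.7152×G_lin + 0.0722×B_lin
Color 1 (230,237,17):
  R=230: 230/255≈0.9020 > 0.04045 → ((0.9020+0.055)/1.055)^2.4 ≈ 0.79130
  G=237: 237/255≈0.9294 > 0.04045 → ((0.9294+0.055)/1.055)^2.4 ≈ 0.84687
  B=17: 17/255≈0.0667 > 0.04045 → ((0.0667+0.055)/1.055)^2.4 ≈ 0.00561
  L1 = 0.2126×0.79130 + 0.7152×0.84687 + 0.0722×0.00561 ≈ 0.77432
Color 2 (172,73,117):
  R=172: 172/255≈0.6745 > 0.04045 → ((0.6745+0.055)/1.055)^2.4 ≈ 0.41254
  G=73: 73/255≈0.2863 > 0.04045 → ((0.2863+0.055)/1.055)^2.4 ≈ 0.06663
  B=117: 117/255≈0.4588 > 0.04045 → ((0.4588+0.055)/1.055)^2.4 ≈ 0.17789
  L2 = 0.2126×0.41254 + 0.7152×0.06663 + 0.0722×0.17789 ≈ 0.14820
Lighter = 0.77432, Darker = 0.14820
Ratio = (L_lighter + 0.05) / (L_darker + 0.05)
Ratio = (0.77432 + 0.05) / (0.14820 + 0.05) = 0.82432 / 0.19820 ≈ 4.1590
Ratio ≈ 4.16:1


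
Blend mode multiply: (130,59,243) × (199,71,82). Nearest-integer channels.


Multiply: C = A×B/255, rounded to nearest integer
R: 130×199/255 = 25870/255 ≈ 101.451 → 101
G: 59×71/255 = 4189/255 ≈ 16.427 → 16
B: 243×82/255 = 19926/255 ≈ 78.141 → 78
= RGB(101, 16, 78)


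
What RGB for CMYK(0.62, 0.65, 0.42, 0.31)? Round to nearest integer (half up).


R = 255 × (1-C) × (1-K) = 255 × 0.38 × 0.69 = 66.861 → 67
G = 255 × (1-M) × (1-K) = 255 × 0.35 × 0.69 = 61.5825 → 62
B = 255 × (1-Y) × (1-K) = 255 × 0.58 × 0.69 = 102.051 → 102
= RGB(67, 62, 102)


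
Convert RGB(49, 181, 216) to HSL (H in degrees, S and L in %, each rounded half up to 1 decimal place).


Normalize: R'=49/255≈0.1922, G'=181/255≈0.7098, B'=216/255≈0.8471
Max=216/255, Min=49/255, Δ=Max-Min=167/255
L = (Max+Min)/2 = (216+49)/510 = 265/510 = 0.51960… → L = 52.0%
L > 0.5 → S = Δ/(2-Max-Min) = 167/(510-216-49) = 167/245 = 0.68163… → S = 68.2%
(the 1/255 factors cancel in S and H, so raw channel differences can be used)
Max is B' → H = 60 × ((R-G)/Δ + 4) = 60 × ((49-181)/167 + 4)
  -132/167 + 4 = -0.7904… + 4 = 3.2095…
  H = 60 × 3.2095… = 192.574…° → H = 192.6°
= HSL(192.6°, 68.2%, 52.0%)


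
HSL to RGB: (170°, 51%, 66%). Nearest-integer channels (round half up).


H=170°, S=0.51, L=0.66
C = (1-|2L-1|)×S = (1-|0.32|)×0.51 = 0.3468
H' = H/60 = 170/60 ≈ 2.8333; X = C×(1-|H' mod 2 - 1|) = 0.289
m = L - C/2 = 0.66 - 0.1734 = 0.4866
Sector ⌊H'⌋ = 2 → (R',G',B') = (0.0, 0.3468, 0.289)
RGB = ((R'+m)×255, (G'+m)×255, (B'+m)×255) = (124.083, 212.517, 197.778)
Round half up → RGB(124, 213, 198)


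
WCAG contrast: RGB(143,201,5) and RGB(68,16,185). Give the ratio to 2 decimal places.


Linearize each sRGB channel c=v/255: c/12.92 if c ≤ 0.04045 else ((c+0.055)/1.055)^2.4
L = 0.2126×R_lin + 0.7152×G_lin + 0.0722×B_lin
Color 1 (143,201,5):
  R=143: 143/255≈0.5608 > 0.04045 → ((0.5608+0.055)/1.055)^2.4 ≈ 0.27468
  G=201: 201/255≈0.7882 > 0.04045 → ((0.7882+0.055)/1.055)^2.4 ≈ 0.58408
  B=5: 5/255≈0.0196 ≤ 0.04045 → 0.0196/12.92 ≈ 0.00152
  L1 = 0.2126×0.27468 + 0.7152×0.58408 + 0.0722×0.00152 ≈ 0.47624
Color 2 (68,16,185):
  R=68: 68/255≈0.2667 > 0.04045 → ((0.2667+0.055)/1.055)^2.4 ≈ 0.05781
  G=16: 16/255≈0.0627 > 0.04045 → ((0.0627+0.055)/1.055)^2.4 ≈ 0.00518
  B=185: 185/255≈0.7255 > 0.04045 → ((0.7255+0.055)/1.055)^2.4 ≈ 0.48515
  L2 = 0.2126×0.05781 + 0.7152×0.00518 + 0.0722×0.48515 ≈ 0.05102
Lighter = 0.47624, Darker = 0.05102
Ratio = (L_lighter + 0.05) / (L_darker + 0.05)
Ratio = (0.47624 + 0.05) / (0.05102 + 0.05) = 0.52624 / 0.10102 ≈ 5.2091
Ratio ≈ 5.21:1


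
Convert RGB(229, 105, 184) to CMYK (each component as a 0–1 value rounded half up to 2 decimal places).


R'=229/255≈0.8980, G'=105/255≈0.4118, B'=184/255≈0.7216
K = 1 - max(R',G',B') = 1 - 229/255 = 26/255 = 0.10196… → 0.10
(1-R'-K)/(1-K) simplifies to (max-R)/max with max = 229:
C = (229-229)/229 = 0/229 = 0 → 0.00
M = (229-105)/229 = 124/229 = 0.54148… → 0.54
Y = (229-184)/229 = 45/229 = 0.19650… → 0.20
= CMYK(0.00, 0.54, 0.20, 0.10)


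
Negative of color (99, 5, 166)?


Invert: (255-R, 255-G, 255-B)
R: 255-99 = 156
G: 255-5 = 250
B: 255-166 = 89
= RGB(156, 250, 89)


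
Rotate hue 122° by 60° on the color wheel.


New hue = (H + rotation) mod 360
New hue = (122 + 60) mod 360
= 182 mod 360
= 182°


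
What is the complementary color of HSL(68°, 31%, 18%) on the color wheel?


Complement = opposite side of color wheel = hue + 180°
H' = (68 + 180) mod 360 = 248°
S and L unchanged.
= HSL(248°, 31%, 18%)


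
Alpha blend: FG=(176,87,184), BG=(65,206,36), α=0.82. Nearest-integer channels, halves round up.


C = α×F + (1-α)×B, with 1-α = 0.18
R: 0.82×176 + 0.18×65 = 144.32 + 11.70 = 156.02 → 156
G: 0.82×87 + 0.18×206 = 71.34 + 37.08 = 108.42 → 108
B: 0.82×184 + 0.18×36 = 150.88 + 6.48 = 157.36 → 157
= RGB(156, 108, 157)


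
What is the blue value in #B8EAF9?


Color: #B8EAF9
R = B8 = 184
G = EA = 234
B = F9 = 249
Blue = 249


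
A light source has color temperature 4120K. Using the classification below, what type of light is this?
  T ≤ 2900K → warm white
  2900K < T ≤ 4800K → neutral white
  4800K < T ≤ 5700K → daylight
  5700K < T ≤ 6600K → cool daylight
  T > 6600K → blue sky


Temperature: 4120K
2900K < 4120K ≤ 4800K → neutral white
Classification: neutral white


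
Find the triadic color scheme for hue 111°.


Triadic: equally spaced at 120° intervals
H1 = 111°
H2 = (111 + 120) mod 360 = 231°
H3 = (111 + 240) mod 360 = 351°
Triadic = 111°, 231°, 351°


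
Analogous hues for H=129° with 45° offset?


Base hue: 129°
Left analog: (129 - 45) mod 360 = 84°
Right analog: (129 + 45) mod 360 = 174°
Analogous hues = 84° and 174°


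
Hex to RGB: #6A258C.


6A → 106 (R)
25 → 37 (G)
8C → 140 (B)
= RGB(106, 37, 140)


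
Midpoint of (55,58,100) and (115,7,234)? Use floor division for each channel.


Midpoint: each channel = ⌊(C₁+C₂)/2⌋
R: ⌊(55+115)/2⌋ = 85
G: ⌊(58+7)/2⌋ = 32
B: ⌊(100+234)/2⌋ = 167
= RGB(85, 32, 167)


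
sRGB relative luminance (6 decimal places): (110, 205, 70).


Linearize each channel (sRGB transfer function): c = v/255; c_lin = c/12.92 if c ≤ 0.04045, else ((c+0.055)/1.055)^2.4
  R: 110/255 ≈ 0.431373 > 0.04045 → ((0.431373+0.055)/1.055)^2.4 ≈ 0.155926
  G: 205/255 ≈ 0.803922 > 0.04045 → ((0.803922+0.055)/1.055)^2.4 ≈ 0.610496
  B: 70/255 ≈ 0.274510 > 0.04045 → ((0.274510+0.055)/1.055)^2.4 ≈ 0.061246
R_lin = 0.155926, G_lin = 0.610496, B_lin = 0.061246
L = 0.2126×R + 0.7152×G + 0.0722×B
L = 0.2126×0.155926 + 0.7152×0.610496 + 0.0722×0.061246
L ≈ 0.474198


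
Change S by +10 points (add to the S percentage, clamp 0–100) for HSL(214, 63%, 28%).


Original S = 63%
Adjustment = +10 percentage points
New S = 63 + (10) = 73
Clamp to [0, 100] → 73
= HSL(214°, 73%, 28%)


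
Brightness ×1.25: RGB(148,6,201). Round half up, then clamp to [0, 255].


Multiply each channel by 1.25, round half up, clamp to [0, 255]
R: 148×1.25 = 185
G: 6×1.25 = 7.5 → round → 8
B: 201×1.25 = 251.25 → round → 251
= RGB(185, 8, 251)


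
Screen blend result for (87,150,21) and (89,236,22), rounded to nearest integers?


Screen: C = 255 - (255-A)×(255-B)/255, rounded to nearest integer
R: 255 - (255-87)×(255-89)/255 = 255 - 27888/255 ≈ 255 - 109.365 = 145.635 → 146
G: 255 - (255-150)×(255-236)/255 = 255 - 1995/255 ≈ 255 - 7.824 = 247.176 → 247
B: 255 - (255-21)×(255-22)/255 = 255 - 54522/255 ≈ 255 - 213.812 = 41.188 → 41
= RGB(146, 247, 41)


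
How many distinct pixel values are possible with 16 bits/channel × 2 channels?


Total bits = 16 bits/channel × 2 channels = 32 bits
Distinct pixel values = 2^32
= 4,294,967,296 pixel values


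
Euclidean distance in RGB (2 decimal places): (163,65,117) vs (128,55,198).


d = √[(R₁-R₂)² + (G₁-G₂)² + (B₁-B₂)²]
d = √[(163-128)² + (65-55)² + (117-198)²]
d = √[1225 + 100 + 6561]
d = √7886
d ≈ 88.80


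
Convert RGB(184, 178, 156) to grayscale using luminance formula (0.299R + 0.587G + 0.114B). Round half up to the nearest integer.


Gray = 0.299×R + 0.587×G + 0.114×B
Gray = 0.299×184 + 0.587×178 + 0.114×156
Gray = 55.016 + 104.486 + 17.784
Gray = 177.286 → round half up → 177
Gray = 177


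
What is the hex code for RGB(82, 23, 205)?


R = 82 → 52 (hex)
G = 23 → 17 (hex)
B = 205 → CD (hex)
Hex = #5217CD


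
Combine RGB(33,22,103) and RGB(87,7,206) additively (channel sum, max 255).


Additive: each channel = min(255, C₁+C₂)
R: 33+87 = 120 → 120
G: 22+7 = 29 → 29
B: 103+206 = 309 → 255
= RGB(120, 29, 255)


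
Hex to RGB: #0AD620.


0A → 10 (R)
D6 → 214 (G)
20 → 32 (B)
= RGB(10, 214, 32)


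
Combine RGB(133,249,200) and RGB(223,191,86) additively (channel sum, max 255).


Additive: each channel = min(255, C₁+C₂)
R: 133+223 = 356 → 255
G: 249+191 = 440 → 255
B: 200+86 = 286 → 255
= RGB(255, 255, 255)


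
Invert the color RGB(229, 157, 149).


Invert: (255-R, 255-G, 255-B)
R: 255-229 = 26
G: 255-157 = 98
B: 255-149 = 106
= RGB(26, 98, 106)


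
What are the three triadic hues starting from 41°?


Triadic: equally spaced at 120° intervals
H1 = 41°
H2 = (41 + 120) mod 360 = 161°
H3 = (41 + 240) mod 360 = 281°
Triadic = 41°, 161°, 281°


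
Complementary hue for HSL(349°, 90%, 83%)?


Complement = opposite side of color wheel = hue + 180°
H' = (349 + 180) mod 360 = 169°
S and L unchanged.
= HSL(169°, 90%, 83%)


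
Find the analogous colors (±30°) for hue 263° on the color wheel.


Base hue: 263°
Left analog: (263 - 30) mod 360 = 233°
Right analog: (263 + 30) mod 360 = 293°
Analogous hues = 233° and 293°


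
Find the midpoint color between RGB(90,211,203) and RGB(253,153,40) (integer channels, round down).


Midpoint: each channel = ⌊(C₁+C₂)/2⌋
R: ⌊(90+253)/2⌋ = 171
G: ⌊(211+153)/2⌋ = 182
B: ⌊(203+40)/2⌋ = 121
= RGB(171, 182, 121)


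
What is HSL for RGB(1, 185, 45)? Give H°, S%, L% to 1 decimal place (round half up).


Normalize: R'=1/255≈0.0039, G'=185/255≈0.7255, B'=45/255≈0.1765
Max=185/255, Min=1/255, Δ=Max-Min=184/255
L = (Max+Min)/2 = (185+1)/510 = 186/510 = 0.36470… → L = 36.5%
L ≤ 0.5 → S = Δ/(Max+Min) = 184/(185+1) = 184/186 = 0.98924… → S = 98.9%
(the 1/255 factors cancel in S and H, so raw channel differences can be used)
Max is G' → H = 60 × ((B-R)/Δ + 2) = 60 × ((45-1)/184 + 2)
  44/184 + 2 = 0.2391… + 2 = 2.2391…
  H = 60 × 2.2391… = 134.347…° → H = 134.3°
= HSL(134.3°, 98.9%, 36.5%)


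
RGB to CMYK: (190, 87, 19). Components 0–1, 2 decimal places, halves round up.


R'=190/255≈0.7451, G'=87/255≈0.3412, B'=19/255≈0.0745
K = 1 - max(R',G',B') = 1 - 190/255 = 65/255 = 0.25490… → 0.25
(1-R'-K)/(1-K) simplifies to (max-R)/max with max = 190:
C = (190-190)/190 = 0/190 = 0 → 0.00
M = (190-87)/190 = 103/190 = 0.54210… → 0.54
Y = (190-19)/190 = 171/190 = 0.9 → 0.90
= CMYK(0.00, 0.54, 0.90, 0.25)


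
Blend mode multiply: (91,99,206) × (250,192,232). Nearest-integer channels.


Multiply: C = A×B/255, rounded to nearest integer
R: 91×250/255 = 22750/255 ≈ 89.216 → 89
G: 99×192/255 = 19008/255 ≈ 74.541 → 75
B: 206×232/255 = 47792/255 ≈ 187.420 → 187
= RGB(89, 75, 187)


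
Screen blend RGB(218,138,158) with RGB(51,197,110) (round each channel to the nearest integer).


Screen: C = 255 - (255-A)×(255-B)/255, rounded to nearest integer
R: 255 - (255-218)×(255-51)/255 = 255 - 7548/255 ≈ 255 - 29.600 = 225.400 → 225
G: 255 - (255-138)×(255-197)/255 = 255 - 6786/255 ≈ 255 - 26.612 = 228.388 → 228
B: 255 - (255-158)×(255-110)/255 = 255 - 14065/255 ≈ 255 - 55.157 = 199.843 → 200
= RGB(225, 228, 200)


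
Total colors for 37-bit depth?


Colors = 2^bits = 2^37
= 137,438,953,472 colors


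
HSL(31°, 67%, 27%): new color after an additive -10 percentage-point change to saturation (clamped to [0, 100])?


Original S = 67%
Adjustment = -10 percentage points
New S = 67 + (-10) = 57
Clamp to [0, 100] → 57
= HSL(31°, 57%, 27%)


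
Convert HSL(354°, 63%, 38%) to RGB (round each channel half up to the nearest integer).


H=354°, S=0.63, L=0.38
C = (1-|2L-1|)×S = (1-|-0.24|)×0.63 = 0.4788
H' = H/60 = 354/60 ≈ 5.9000; X = C×(1-|H' mod 2 - 1|) = 0.04788
m = L - C/2 = 0.38 - 0.2394 = 0.1406
Sector ⌊H'⌋ = 5 → (R',G',B') = (0.4788, 0.0, 0.04788)
RGB = ((R'+m)×255, (G'+m)×255, (B'+m)×255) = (157.947, 35.853, 48.0624)
Round half up → RGB(158, 36, 48)


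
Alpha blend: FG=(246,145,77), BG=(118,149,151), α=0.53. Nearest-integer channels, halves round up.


C = α×F + (1-α)×B, with 1-α = 0.47
R: 0.53×246 + 0.47×118 = 130.38 + 55.46 = 185.84 → 186
G: 0.53×145 + 0.47×149 = 76.85 + 70.03 = 146.88 → 147
B: 0.53×77 + 0.47×151 = 40.81 + 70.97 = 111.78 → 112
= RGB(186, 147, 112)


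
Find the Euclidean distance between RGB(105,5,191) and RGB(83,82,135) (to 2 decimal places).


d = √[(R₁-R₂)² + (G₁-G₂)² + (B₁-B₂)²]
d = √[(105-83)² + (5-82)² + (191-135)²]
d = √[484 + 5929 + 3136]
d = √9549
d ≈ 97.72


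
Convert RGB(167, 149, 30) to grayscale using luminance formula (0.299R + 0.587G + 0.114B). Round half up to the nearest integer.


Gray = 0.299×R + 0.587×G + 0.114×B
Gray = 0.299×167 + 0.587×149 + 0.114×30
Gray = 49.933 + 87.463 + 3.420
Gray = 140.816 → round half up → 141
Gray = 141


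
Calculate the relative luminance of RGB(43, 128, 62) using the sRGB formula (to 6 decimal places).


Linearize each channel (sRGB transfer function): c = v/255; c_lin = c/12.92 if c ≤ 0.04045, else ((c+0.055)/1.055)^2.4
  R: 43/255 ≈ 0.168627 > 0.04045 → ((0.168627+0.055)/1.055)^2.4 ≈ 0.024158
  G: 128/255 ≈ 0.501961 > 0.04045 → ((0.501961+0.055)/1.055)^2.4 ≈ 0.215861
  B: 62/255 ≈ 0.243137 > 0.04045 → ((0.243137+0.055)/1.055)^2.4 ≈ 0.048172
R_lin = 0.024158, G_lin = 0.215861, B_lin = 0.048172
L = 0.2126×R + 0.7152×G + 0.0722×B
L = 0.2126×0.024158 + 0.7152×0.215861 + 0.0722×0.048172
L ≈ 0.162997


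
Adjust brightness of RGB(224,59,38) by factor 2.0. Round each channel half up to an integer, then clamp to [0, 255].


Multiply each channel by 2.0, round half up, clamp to [0, 255]
R: 224×2.0 = 448 → clamp → 255
G: 59×2.0 = 118
B: 38×2.0 = 76
= RGB(255, 118, 76)


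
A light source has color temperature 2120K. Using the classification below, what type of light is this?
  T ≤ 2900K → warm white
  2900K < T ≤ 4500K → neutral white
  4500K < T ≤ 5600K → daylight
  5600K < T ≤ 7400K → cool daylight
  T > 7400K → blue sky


Temperature: 2120K
2120K ≤ 2900K → warm white
Classification: warm white


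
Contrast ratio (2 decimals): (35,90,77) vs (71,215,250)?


Linearize each sRGB channel c=v/255: c/12.92 if c ≤ 0.04045 else ((c+0.055)/1.055)^2.4
L = 0.2126×R_lin + 0.7152×G_lin + 0.0722×B_lin
Color 1 (35,90,77):
  R=35: 35/255≈0.1373 > 0.04045 → ((0.1373+0.055)/1.055)^2.4 ≈ 0.01681
  G=90: 90/255≈0.3529 > 0.04045 → ((0.3529+0.055)/1.055)^2.4 ≈ 0.10224
  B=77: 77/255≈0.3020 > 0.04045 → ((0.3020+0.055)/1.055)^2.4 ≈ 0.07421
  L1 = 0.2126×0.01681 + 0.7152×0.10224 + 0.0722×0.07421 ≈ 0.08205
Color 2 (71,215,250):
  R=71: 71/255≈0.2784 > 0.04045 → ((0.2784+0.055)/1.055)^2.4 ≈ 0.06301
  G=215: 215/255≈0.8431 > 0.04045 → ((0.8431+0.055)/1.055)^2.4 ≈ 0.67954
  B=250: 250/255≈0.9804 > 0.04045 → ((0.9804+0.055)/1.055)^2.4 ≈ 0.95597
  L2 = 0.2126×0.06301 + 0.7152×0.67954 + 0.0722×0.95597 ≈ 0.56843
Lighter = 0.56843, Darker = 0.08205
Ratio = (L_lighter + 0.05) / (L_darker + 0.05)
Ratio = (0.56843 + 0.05) / (0.08205 + 0.05) = 0.61843 / 0.13205 ≈ 4.6831
Ratio ≈ 4.68:1


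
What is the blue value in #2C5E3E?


Color: #2C5E3E
R = 2C = 44
G = 5E = 94
B = 3E = 62
Blue = 62


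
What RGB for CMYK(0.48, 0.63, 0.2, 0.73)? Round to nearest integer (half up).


R = 255 × (1-C) × (1-K) = 255 × 0.52 × 0.27 = 35.802 → 36
G = 255 × (1-M) × (1-K) = 255 × 0.37 × 0.27 = 25.4745 → 25
B = 255 × (1-Y) × (1-K) = 255 × 0.80 × 0.27 = 55.08 → 55
= RGB(36, 25, 55)


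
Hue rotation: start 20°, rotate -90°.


New hue = (H + rotation) mod 360
New hue = (20 -90) mod 360
= -70 mod 360
= 290°


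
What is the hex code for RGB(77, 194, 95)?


R = 77 → 4D (hex)
G = 194 → C2 (hex)
B = 95 → 5F (hex)
Hex = #4DC25F


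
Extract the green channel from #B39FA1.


Color: #B39FA1
R = B3 = 179
G = 9F = 159
B = A1 = 161
Green = 159


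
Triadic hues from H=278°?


Triadic: equally spaced at 120° intervals
H1 = 278°
H2 = (278 + 120) mod 360 = 38°
H3 = (278 + 240) mod 360 = 158°
Triadic = 278°, 38°, 158°


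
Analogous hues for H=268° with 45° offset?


Base hue: 268°
Left analog: (268 - 45) mod 360 = 223°
Right analog: (268 + 45) mod 360 = 313°
Analogous hues = 223° and 313°


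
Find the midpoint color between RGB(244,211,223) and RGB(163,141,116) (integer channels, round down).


Midpoint: each channel = ⌊(C₁+C₂)/2⌋
R: ⌊(244+163)/2⌋ = 203
G: ⌊(211+141)/2⌋ = 176
B: ⌊(223+116)/2⌋ = 169
= RGB(203, 176, 169)


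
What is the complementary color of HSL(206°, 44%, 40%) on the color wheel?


Complement = opposite side of color wheel = hue + 180°
H' = (206 + 180) mod 360 = 26°
S and L unchanged.
= HSL(26°, 44%, 40%)
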